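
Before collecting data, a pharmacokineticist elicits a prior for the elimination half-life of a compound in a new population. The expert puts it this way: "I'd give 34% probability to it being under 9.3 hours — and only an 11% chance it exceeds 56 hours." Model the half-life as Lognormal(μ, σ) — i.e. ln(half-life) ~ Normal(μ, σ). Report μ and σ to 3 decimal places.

μ ≈ 2.682, σ ≈ 1.095

If T ~ Lognormal(μ,σ) then ln T ~ Normal(μ,σ), so the p-quantile of ln T is μ + z_p·σ.
ln(9.3) = 2.23 and ln(56) = 4.025; z_{0.34} = -0.4125, z_{0.89} = 1.227.
σ = (4.025 − 2.23)/(1.227 − (-0.4125)) = 1.095.
μ = 2.23 − (-0.4125)·1.095 = 2.682.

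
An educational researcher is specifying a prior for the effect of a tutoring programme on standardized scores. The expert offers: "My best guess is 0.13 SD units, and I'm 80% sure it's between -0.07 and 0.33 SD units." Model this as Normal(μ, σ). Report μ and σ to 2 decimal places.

μ = 0.13, σ = 0.16

A symmetric 80% interval runs μ ± z·σ with z = 1.282.
Half-width = 0.2, so σ = 0.2/1.282 = 0.16.
μ is the stated best guess, 0.13.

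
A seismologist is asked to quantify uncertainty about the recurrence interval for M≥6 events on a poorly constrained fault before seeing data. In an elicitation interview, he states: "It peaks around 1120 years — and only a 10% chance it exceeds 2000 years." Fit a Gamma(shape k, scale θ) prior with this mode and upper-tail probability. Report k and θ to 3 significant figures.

k ≈ 6.66, θ ≈ 198

Gamma(k,θ) with k>1 has mode (k−1)θ, so θ = 1120/(k−1).
Need P(X < 2000) = 0.9 with θ tied to k this way. Start at k = 2, θ = 1120: P(X<2000) ≈ 0.533.
Too low — raise k to concentrate. Iterating converges to k ≈ 6.66.
Then θ = 1120/(6.66−1) ≈ 198.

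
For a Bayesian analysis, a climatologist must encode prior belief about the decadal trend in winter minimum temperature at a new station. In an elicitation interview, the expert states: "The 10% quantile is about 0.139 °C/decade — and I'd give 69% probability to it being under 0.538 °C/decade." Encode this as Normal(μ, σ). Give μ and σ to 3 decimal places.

μ = 0.427, σ = 0.224

For Normal(μ,σ), the p-quantile is μ + z_p·σ. Here z_{0.1} = -1.282, z_{0.69} = 0.4959.
So 0.139 = μ − 1.282σ and 0.538 = μ + 0.4959σ.
Subtracting: σ = (0.538 − 0.139)/(0.4959 − (-1.282)) = 0.224.
Then μ = 0.139 − (-1.282)·0.224 = 0.427.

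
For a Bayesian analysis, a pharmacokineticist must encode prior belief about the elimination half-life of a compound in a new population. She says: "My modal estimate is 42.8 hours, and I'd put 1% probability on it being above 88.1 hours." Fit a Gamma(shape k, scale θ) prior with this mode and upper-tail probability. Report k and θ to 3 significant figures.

Gamma(k,θ) with k>1 has mode (k−1)θ, so θ = 42.8/(k−1).
Need P(X < 88.1) = 0.99 with θ tied to k this way. Start at k = 2, θ = 42.8: P(X<88.1) ≈ 0.610.
Too low — raise k to concentrate. Iterating converges to k ≈ 10.4.
Then θ = 42.8/(10.4−1) ≈ 4.57.

k ≈ 10.4, θ ≈ 4.57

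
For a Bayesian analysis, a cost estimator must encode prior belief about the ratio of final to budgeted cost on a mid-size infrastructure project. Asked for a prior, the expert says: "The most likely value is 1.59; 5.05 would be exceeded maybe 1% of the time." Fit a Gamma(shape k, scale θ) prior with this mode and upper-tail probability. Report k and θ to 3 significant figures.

k ≈ 4.32, θ ≈ 0.478

Gamma(k,θ) with k>1 has mode (k−1)θ, so θ = 1.59/(k−1).
Need P(X < 5.05) = 0.99 with θ tied to k this way. Start at k = 2, θ = 1.59: P(X<5.05) ≈ 0.826.
Too low — raise k to concentrate. Iterating converges to k ≈ 4.32.
Then θ = 1.59/(4.32−1) ≈ 0.478.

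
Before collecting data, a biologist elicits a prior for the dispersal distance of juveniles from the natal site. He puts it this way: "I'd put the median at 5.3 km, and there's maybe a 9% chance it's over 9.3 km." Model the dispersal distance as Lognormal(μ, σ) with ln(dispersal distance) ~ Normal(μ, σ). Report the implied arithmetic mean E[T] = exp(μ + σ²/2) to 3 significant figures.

E[T] ≈ 5.79 km

If T ~ Lognormal(μ,σ) then ln T ~ Normal(μ,σ), so the p-quantile of ln T is μ + z_p·σ.
ln(5.3) = 1.668 and ln(9.3) = 2.23; z_{0.5} = 0, z_{0.91} = 1.341.
σ = (2.23 − 1.668)/(1.341 − (0)) = 0.419.
μ = 1.668 − (0)·0.419 = 1.668.
E[T] = exp(μ + σ²/2) = exp(1.668 + 0.0879) = 5.79 km.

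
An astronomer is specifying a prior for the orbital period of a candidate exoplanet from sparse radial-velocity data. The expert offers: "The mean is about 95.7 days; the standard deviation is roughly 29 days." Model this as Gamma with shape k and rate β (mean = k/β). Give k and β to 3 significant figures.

For Gamma(k, rate β): mean = k/β, variance = k/β², so CV = 1/√k.
CV = SD/mean = 29/95.7 = 0.303, hence k = 1/CV² = 10.9.
Then β = k/mean = 10.9/95.7 = 0.114.

k ≈ 10.9, β ≈ 0.114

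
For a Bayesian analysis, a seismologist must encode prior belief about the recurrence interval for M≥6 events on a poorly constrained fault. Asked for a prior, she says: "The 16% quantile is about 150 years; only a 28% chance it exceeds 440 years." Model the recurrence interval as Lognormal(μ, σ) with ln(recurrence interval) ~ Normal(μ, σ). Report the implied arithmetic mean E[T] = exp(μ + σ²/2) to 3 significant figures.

E[T] ≈ 373 years

If T ~ Lognormal(μ,σ) then ln T ~ Normal(μ,σ), so the p-quantile of ln T is μ + z_p·σ.
ln(150) = 5.011 and ln(440) = 6.087; z_{0.16} = -0.9945, z_{0.72} = 0.5828.
σ = (6.087 − 5.011)/(0.5828 − (-0.9945)) = 0.682.
μ = 5.011 − (-0.9945)·0.682 = 5.689.
E[T] = exp(μ + σ²/2) = exp(5.689 + 0.2327) = 373 years.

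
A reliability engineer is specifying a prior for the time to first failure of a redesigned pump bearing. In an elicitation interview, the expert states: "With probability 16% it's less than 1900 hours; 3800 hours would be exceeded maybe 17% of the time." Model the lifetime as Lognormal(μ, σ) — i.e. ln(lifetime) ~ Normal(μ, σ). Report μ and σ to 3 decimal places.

μ ≈ 7.903, σ ≈ 0.356

If T ~ Lognormal(μ,σ) then ln T ~ Normal(μ,σ), so the p-quantile of ln T is μ + z_p·σ.
ln(1900) = 7.55 and ln(3800) = 8.243; z_{0.16} = -0.9945, z_{0.83} = 0.9542.
σ = (8.243 − 7.55)/(0.9542 − (-0.9945)) = 0.356.
μ = 7.55 − (-0.9945)·0.356 = 7.903.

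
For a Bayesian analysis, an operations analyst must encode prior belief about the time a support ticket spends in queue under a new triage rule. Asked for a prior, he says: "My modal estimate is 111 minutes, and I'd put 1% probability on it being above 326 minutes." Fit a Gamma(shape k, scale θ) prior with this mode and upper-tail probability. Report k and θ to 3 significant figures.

Gamma(k,θ) with k>1 has mode (k−1)θ, so θ = 111/(k−1).
Need P(X < 326) = 0.99 with θ tied to k this way. Start at k = 2, θ = 111: P(X<326) ≈ 0.791.
Too low — raise k to concentrate. Iterating converges to k ≈ 4.9.
Then θ = 111/(4.9−1) ≈ 28.5.

k ≈ 4.9, θ ≈ 28.5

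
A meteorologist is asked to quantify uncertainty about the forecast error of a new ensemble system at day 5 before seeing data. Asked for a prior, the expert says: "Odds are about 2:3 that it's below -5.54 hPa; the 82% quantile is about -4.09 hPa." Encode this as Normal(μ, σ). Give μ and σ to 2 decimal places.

For Normal(μ,σ), the p-quantile is μ + z_p·σ. Here z_{0.4} = -0.2533, z_{0.82} = 0.9154.
So -5.54 = μ − 0.2533σ and -4.09 = μ + 0.9154σ.
Subtracting: σ = (-4.09 − -5.54)/(0.9154 − (-0.2533)) = 1.24.
Then μ = -5.54 − (-0.2533)·1.24 = -5.23.

μ = -5.23, σ = 1.24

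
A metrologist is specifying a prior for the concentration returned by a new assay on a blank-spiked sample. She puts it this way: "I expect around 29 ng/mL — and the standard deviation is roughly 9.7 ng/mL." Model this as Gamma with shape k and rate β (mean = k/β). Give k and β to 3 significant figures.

For Gamma(k, rate β): mean = k/β, variance = k/β², so CV = 1/√k.
CV = SD/mean = 9.7/29 = 0.3345, hence k = 1/CV² = 8.94.
Then β = k/mean = 8.94/29 = 0.308.

k ≈ 8.94, β ≈ 0.308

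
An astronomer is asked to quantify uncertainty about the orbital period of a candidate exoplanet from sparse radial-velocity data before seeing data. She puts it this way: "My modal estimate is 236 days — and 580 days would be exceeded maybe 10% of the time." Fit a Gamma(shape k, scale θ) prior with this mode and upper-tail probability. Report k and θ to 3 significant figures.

Gamma(k,θ) with k>1 has mode (k−1)θ, so θ = 236/(k−1).
Need P(X < 580) = 0.9 with θ tied to k this way. Start at k = 2, θ = 236: P(X<580) ≈ 0.704.
Too low — raise k to concentrate. Iterating converges to k ≈ 3.38.
Then θ = 236/(3.38−1) ≈ 99.3.

k ≈ 3.38, θ ≈ 99.3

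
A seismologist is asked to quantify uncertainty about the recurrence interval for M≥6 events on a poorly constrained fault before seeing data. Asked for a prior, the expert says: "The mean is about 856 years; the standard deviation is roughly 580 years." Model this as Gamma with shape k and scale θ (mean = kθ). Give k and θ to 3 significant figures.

For Gamma(k, scale θ): mean = kθ, variance = kθ², so CV = 1/√k.
CV = SD/mean = 580/856 = 0.6776, hence k = 1/CV² = 2.18.
Then θ = mean/k = 856/2.18 = 393.

k ≈ 2.18, θ ≈ 393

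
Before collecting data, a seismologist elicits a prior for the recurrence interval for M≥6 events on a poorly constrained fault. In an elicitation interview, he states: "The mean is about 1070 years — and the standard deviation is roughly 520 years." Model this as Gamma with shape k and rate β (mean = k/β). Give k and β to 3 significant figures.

For Gamma(k, rate β): mean = k/β, variance = k/β², so CV = 1/√k.
CV = SD/mean = 520/1070 = 0.486, hence k = 1/CV² = 4.23.
Then β = k/mean = 4.23/1070 = 0.00396.

k ≈ 4.23, β ≈ 0.00396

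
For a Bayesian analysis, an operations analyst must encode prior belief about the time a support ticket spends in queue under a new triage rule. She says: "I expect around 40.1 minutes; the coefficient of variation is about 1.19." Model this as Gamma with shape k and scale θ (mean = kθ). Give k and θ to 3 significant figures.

For Gamma(k, scale θ): mean = kθ, variance = kθ², so CV = 1/√k.
CV = 1.19, hence k = 1/CV² = 0.706.
Then θ = mean/k = 40.1/0.706 = 56.8.

k ≈ 0.706, θ ≈ 56.8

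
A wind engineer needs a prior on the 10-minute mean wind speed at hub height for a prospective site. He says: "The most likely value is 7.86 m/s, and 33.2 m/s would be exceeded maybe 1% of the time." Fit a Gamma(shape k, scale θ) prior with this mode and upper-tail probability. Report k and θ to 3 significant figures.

k ≈ 2.98, θ ≈ 3.96

Gamma(k,θ) with k>1 has mode (k−1)θ, so θ = 7.86/(k−1).
Need P(X < 33.2) = 0.99 with θ tied to k this way. Start at k = 2, θ = 7.86: P(X<33.2) ≈ 0.924.
Too low — raise k to concentrate. Iterating converges to k ≈ 2.98.
Then θ = 7.86/(2.98−1) ≈ 3.96.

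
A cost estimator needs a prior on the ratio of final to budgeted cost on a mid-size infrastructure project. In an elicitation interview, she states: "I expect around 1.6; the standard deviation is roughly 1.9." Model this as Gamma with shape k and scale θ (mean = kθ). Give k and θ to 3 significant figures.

k ≈ 0.709, θ ≈ 2.26

For Gamma(k, scale θ): mean = kθ, variance = kθ², so CV = 1/√k.
CV = SD/mean = 1.9/1.6 = 1.187, hence k = 1/CV² = 0.709.
Then θ = mean/k = 1.6/0.709 = 2.26.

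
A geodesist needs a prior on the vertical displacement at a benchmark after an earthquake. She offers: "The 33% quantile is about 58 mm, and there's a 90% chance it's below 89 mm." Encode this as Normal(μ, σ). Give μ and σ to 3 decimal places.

For Normal(μ,σ), the p-quantile is μ + z_p·σ. Here z_{0.33} = -0.4399, z_{0.9} = 1.282.
So 58 = μ − 0.4399σ and 89 = μ + 1.282σ.
Subtracting: σ = (89 − 58)/(1.282 − (-0.4399)) = 18.008.
Then μ = 58 − (-0.4399)·18.008 = 65.922.

μ = 65.922, σ = 18.008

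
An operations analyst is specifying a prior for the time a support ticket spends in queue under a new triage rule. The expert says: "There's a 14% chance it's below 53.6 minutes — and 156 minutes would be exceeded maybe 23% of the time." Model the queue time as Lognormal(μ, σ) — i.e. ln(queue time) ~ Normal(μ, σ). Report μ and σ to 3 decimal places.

If T ~ Lognormal(μ,σ) then ln T ~ Normal(μ,σ), so the p-quantile of ln T is μ + z_p·σ.
ln(53.6) = 3.982 and ln(156) = 5.05; z_{0.14} = -1.08, z_{0.77} = 0.7388.
σ = (5.05 − 3.982)/(0.7388 − (-1.08)) = 0.587.
μ = 3.982 − (-1.08)·0.587 = 4.616.

μ ≈ 4.616, σ ≈ 0.587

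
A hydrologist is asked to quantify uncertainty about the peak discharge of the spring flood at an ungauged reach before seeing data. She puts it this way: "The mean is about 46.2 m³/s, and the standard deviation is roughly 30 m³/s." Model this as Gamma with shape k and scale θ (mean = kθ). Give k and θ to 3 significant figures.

For Gamma(k, scale θ): mean = kθ, variance = kθ², so CV = 1/√k.
CV = SD/mean = 30/46.2 = 0.6494, hence k = 1/CV² = 2.37.
Then θ = mean/k = 46.2/2.37 = 19.5.

k ≈ 2.37, θ ≈ 19.5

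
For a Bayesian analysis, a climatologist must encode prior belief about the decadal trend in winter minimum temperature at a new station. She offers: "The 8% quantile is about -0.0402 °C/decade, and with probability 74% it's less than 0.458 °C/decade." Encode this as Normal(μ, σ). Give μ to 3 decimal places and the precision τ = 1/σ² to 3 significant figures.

μ = 0.302, τ = 16.9

The p-quantile of Normal(μ,σ) is μ + z_p·σ, with z_{0.08} = -1.405 and z_{0.74} = 0.6433.
Eliminate σ: μ = (z₂·x₁ − z₁·x₂)/(z₂ − z₁) = (0.6433·-0.0402 − (-1.405)·0.458)/2.048 = 0.302.
Then σ = (x₂ − x₁)/(z₂ − z₁) = (0.458 − -0.0402)/2.048 = 0.243.
Precision τ = 1/σ² = 1/0.2432² = 16.9.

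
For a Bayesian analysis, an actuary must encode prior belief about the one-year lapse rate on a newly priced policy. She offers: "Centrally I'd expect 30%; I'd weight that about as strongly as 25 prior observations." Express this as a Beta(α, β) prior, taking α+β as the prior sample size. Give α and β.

Under the effective-sample-size interpretation, Beta(α, β) has prior mean α/(α+β) and prior sample size α+β.
So α+β = 25 and α/(α+β) = 0.3, giving α = 0.3·25 = 7.5 and β = 25 − 7.5 = 17.5.

α = 7.5, β = 17.5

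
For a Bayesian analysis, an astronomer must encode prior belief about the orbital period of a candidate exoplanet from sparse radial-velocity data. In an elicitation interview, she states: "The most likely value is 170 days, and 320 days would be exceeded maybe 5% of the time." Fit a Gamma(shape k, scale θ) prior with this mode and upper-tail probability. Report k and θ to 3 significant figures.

Gamma(k,θ) with k>1 has mode (k−1)θ, so θ = 170/(k−1).
Need P(X < 320) = 0.95 with θ tied to k this way. Start at k = 2, θ = 170: P(X<320) ≈ 0.561.
Too low — raise k to concentrate. Iterating converges to k ≈ 7.95.
Then θ = 170/(7.95−1) ≈ 24.5.

k ≈ 7.95, θ ≈ 24.5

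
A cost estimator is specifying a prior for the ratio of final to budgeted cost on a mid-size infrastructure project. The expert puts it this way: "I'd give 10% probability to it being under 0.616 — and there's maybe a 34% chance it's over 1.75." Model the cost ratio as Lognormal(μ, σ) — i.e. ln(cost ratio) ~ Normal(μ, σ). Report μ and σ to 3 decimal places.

μ ≈ 0.305, σ ≈ 0.616

If T ~ Lognormal(μ,σ) then ln T ~ Normal(μ,σ), so the p-quantile of ln T is μ + z_p·σ.
ln(0.616) = -0.4845 and ln(1.75) = 0.5596; z_{0.1} = -1.282, z_{0.66} = 0.4125.
σ = (0.5596 − -0.4845)/(0.4125 − (-1.282)) = 0.616.
μ = -0.4845 − (-1.282)·0.616 = 0.305.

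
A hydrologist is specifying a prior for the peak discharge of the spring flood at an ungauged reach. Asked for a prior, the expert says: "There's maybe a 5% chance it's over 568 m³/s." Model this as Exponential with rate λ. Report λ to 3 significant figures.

P(T > 568.0) = e^(−λ·568.0) = 0.05, so λ = −ln(0.05)/568.0 = 0.00527.

λ ≈ 0.00527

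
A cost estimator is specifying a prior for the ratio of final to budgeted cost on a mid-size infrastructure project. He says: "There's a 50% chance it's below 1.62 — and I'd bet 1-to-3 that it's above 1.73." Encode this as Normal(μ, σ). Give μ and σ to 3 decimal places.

μ = 1.620, σ = 0.163

For Normal(μ,σ), the p-quantile is μ + z_p·σ. Here z_{0.5} = 0, z_{0.75} = 0.6745.
So 1.62 = μ + 0σ and 1.73 = μ + 0.6745σ.
Subtracting: σ = (1.73 − 1.62)/(0.6745 − (0)) = 0.163.
Then μ = 1.62 − (0)·0.163 = 1.620.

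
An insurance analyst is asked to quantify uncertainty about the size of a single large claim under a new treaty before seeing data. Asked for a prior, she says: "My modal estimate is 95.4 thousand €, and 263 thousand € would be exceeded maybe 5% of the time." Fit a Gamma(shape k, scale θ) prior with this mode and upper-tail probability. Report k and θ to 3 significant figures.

Gamma(k,θ) with k>1 has mode (k−1)θ, so θ = 95.4/(k−1).
Need P(X < 263) = 0.95 with θ tied to k this way. Start at k = 2, θ = 95.4: P(X<263) ≈ 0.761.
Too low — raise k to concentrate. Iterating converges to k ≈ 3.61.
Then θ = 95.4/(3.61−1) ≈ 36.6.

k ≈ 3.61, θ ≈ 36.6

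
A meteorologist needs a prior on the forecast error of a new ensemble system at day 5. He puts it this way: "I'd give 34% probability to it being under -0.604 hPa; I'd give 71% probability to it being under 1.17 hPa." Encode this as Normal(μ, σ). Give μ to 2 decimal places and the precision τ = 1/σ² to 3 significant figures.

μ = 0.15, τ = 0.296

The p-quantile of Normal(μ,σ) is μ + z_p·σ, with z_{0.34} = -0.4125 and z_{0.71} = 0.5534.
Eliminate σ: μ = (z₂·x₁ − z₁·x₂)/(z₂ − z₁) = (0.5534·-0.604 − (-0.4125)·1.17)/0.9658 = 0.15.
Then σ = (x₂ − x₁)/(z₂ − z₁) = (1.17 − -0.604)/0.9658 = 1.84.
Precision τ = 1/σ² = 1/1.837² = 0.296.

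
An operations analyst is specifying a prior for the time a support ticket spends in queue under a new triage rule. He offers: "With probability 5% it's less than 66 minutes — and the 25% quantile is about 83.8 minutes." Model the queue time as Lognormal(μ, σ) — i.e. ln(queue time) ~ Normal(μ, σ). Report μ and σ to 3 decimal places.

μ ≈ 4.594, σ ≈ 0.246

If T ~ Lognormal(μ,σ) then ln T ~ Normal(μ,σ), so the p-quantile of ln T is μ + z_p·σ.
ln(66) = 4.19 and ln(83.8) = 4.428; z_{0.05} = -1.645, z_{0.25} = -0.6745.
σ = (4.428 − 4.19)/(-0.6745 − (-1.645)) = 0.246.
μ = 4.19 − (-1.645)·0.246 = 4.594.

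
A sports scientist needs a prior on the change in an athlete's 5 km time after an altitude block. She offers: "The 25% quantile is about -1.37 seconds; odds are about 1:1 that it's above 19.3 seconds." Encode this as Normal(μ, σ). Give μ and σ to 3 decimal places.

The p-quantile of Normal(μ,σ) is μ + z_p·σ, with z_{0.25} = -0.6745 and z_{0.5} = 0.
Eliminate σ: μ = (z₂·x₁ − z₁·x₂)/(z₂ − z₁) = (0·-1.37 − (-0.6745)·19.3)/0.6745 = 19.300.
Then σ = (x₂ − x₁)/(z₂ − z₁) = (19.3 − -1.37)/0.6745 = 30.645.

μ = 19.300, σ = 30.645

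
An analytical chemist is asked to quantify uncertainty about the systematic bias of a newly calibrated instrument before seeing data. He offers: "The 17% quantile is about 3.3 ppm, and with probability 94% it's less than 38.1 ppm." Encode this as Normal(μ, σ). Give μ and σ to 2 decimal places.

μ = 16.53, σ = 13.87

For Normal(μ,σ), the p-quantile is μ + z_p·σ. Here z_{0.17} = -0.9542, z_{0.94} = 1.555.
So 3.3 = μ − 0.9542σ and 38.1 = μ + 1.555σ.
Subtracting: σ = (38.1 − 3.3)/(1.555 − (-0.9542)) = 13.87.
Then μ = 3.3 − (-0.9542)·13.87 = 16.53.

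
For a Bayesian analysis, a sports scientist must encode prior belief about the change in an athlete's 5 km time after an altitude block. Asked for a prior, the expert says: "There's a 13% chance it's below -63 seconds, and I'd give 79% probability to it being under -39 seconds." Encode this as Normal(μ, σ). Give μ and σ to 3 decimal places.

The p-quantile of Normal(μ,σ) is μ + z_p·σ, with z_{0.13} = -1.126 and z_{0.79} = 0.8064.
Eliminate σ: μ = (z₂·x₁ − z₁·x₂)/(z₂ − z₁) = (0.8064·-63 − (-1.126)·-39)/1.933 = -49.013.
Then σ = (x₂ − x₁)/(z₂ − z₁) = (-39 − -63)/1.933 = 12.417.

μ = -49.013, σ = 12.417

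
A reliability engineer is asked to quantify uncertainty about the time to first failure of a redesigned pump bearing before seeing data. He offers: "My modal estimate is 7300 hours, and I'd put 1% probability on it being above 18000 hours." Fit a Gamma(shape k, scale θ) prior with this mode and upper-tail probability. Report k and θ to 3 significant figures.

Gamma(k,θ) with k>1 has mode (k−1)θ, so θ = 7300/(k−1).
Need P(X < 18000) = 0.99 with θ tied to k this way. Start at k = 2, θ = 7300: P(X<18000) ≈ 0.706.
Too low — raise k to concentrate. Iterating converges to k ≈ 6.78.
Then θ = 7300/(6.78−1) ≈ 1260.

k ≈ 6.78, θ ≈ 1260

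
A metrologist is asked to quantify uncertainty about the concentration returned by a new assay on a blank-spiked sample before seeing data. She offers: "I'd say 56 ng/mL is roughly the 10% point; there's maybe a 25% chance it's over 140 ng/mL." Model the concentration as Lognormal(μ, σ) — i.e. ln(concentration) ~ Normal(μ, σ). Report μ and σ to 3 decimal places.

If T ~ Lognormal(μ,σ) then ln T ~ Normal(μ,σ), so the p-quantile of ln T is μ + z_p·σ.
ln(56) = 4.025 and ln(140) = 4.942; z_{0.1} = -1.282, z_{0.75} = 0.6745.
σ = (4.942 − 4.025)/(0.6745 − (-1.282)) = 0.468.
μ = 4.025 − (-1.282)·0.468 = 4.626.

μ ≈ 4.626, σ ≈ 0.468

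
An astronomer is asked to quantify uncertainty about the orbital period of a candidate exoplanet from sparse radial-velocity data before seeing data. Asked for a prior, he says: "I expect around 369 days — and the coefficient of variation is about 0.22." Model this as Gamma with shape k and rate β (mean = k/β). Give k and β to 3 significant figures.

k ≈ 20.7, β ≈ 0.056

For Gamma(k, rate β): mean = k/β, variance = k/β², so CV = 1/√k.
CV = 0.22, hence k = 1/CV² = 20.7.
Then β = k/mean = 20.7/369 = 0.056.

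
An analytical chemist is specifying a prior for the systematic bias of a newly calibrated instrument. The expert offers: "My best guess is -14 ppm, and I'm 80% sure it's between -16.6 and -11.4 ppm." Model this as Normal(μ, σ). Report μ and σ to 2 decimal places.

A symmetric 80% interval runs μ ± z·σ with z = 1.282.
Half-width = 2.6, so σ = 2.6/1.282 = 2.03.
μ is the stated best guess, -14.00.

μ = -14.00, σ = 2.03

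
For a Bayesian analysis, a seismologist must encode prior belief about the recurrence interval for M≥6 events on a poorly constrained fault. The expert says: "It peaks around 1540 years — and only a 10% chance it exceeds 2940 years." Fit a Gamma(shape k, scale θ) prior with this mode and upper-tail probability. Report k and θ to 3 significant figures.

k ≈ 5.57, θ ≈ 337

Gamma(k,θ) with k>1 has mode (k−1)θ, so θ = 1540/(k−1).
Need P(X < 2940) = 0.9 with θ tied to k this way. Start at k = 2, θ = 1540: P(X<2940) ≈ 0.569.
Too low — raise k to concentrate. Iterating converges to k ≈ 5.57.
Then θ = 1540/(5.57−1) ≈ 337.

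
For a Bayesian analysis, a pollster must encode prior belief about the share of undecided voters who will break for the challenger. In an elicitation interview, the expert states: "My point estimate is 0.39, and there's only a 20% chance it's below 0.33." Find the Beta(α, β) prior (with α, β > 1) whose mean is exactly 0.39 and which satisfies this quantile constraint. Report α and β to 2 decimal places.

α ≈ 18.55, β ≈ 29.02

With mean 0.39 fixed, write α = 0.39s, β = 0.61s where s = α+β.
Need P(θ < 0.33) = 0.2 under Beta(0.39s, 0.61s). Normal approximation: (q−m)/√(m(1−m)/s) ≈ z_{0.2} = -0.842, so s ≈ 0.39·0.61·(-0.842)²/(0.33−0.39)² = 46.8.
At s = 46.8: P(θ<0.33) ≈ 0.202. Adjusting to match 0.2 gives s ≈ 47.57.
So α = 0.39·47.57 ≈ 18.55, β = 0.61·47.57 ≈ 29.02.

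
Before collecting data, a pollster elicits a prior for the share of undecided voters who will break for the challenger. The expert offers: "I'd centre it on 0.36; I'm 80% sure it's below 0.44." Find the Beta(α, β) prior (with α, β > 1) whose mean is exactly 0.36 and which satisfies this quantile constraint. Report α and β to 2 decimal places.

With mean 0.36 fixed, write α = 0.36s, β = 0.64s where s = α+β.
Need P(θ < 0.44) = 0.8 under Beta(0.36s, 0.64s). Normal approximation: (q−m)/√(m(1−m)/s) ≈ z_{0.8} = 0.842, so s ≈ 0.36·0.64·(0.842)²/(0.44−0.36)² = 25.5.
At s = 25.5: P(θ<0.44) ≈ 0.803. Adjusting to match 0.8 gives s ≈ 24.87.
So α = 0.36·24.87 ≈ 8.95, β = 0.64·24.87 ≈ 15.92.

α ≈ 8.95, β ≈ 15.92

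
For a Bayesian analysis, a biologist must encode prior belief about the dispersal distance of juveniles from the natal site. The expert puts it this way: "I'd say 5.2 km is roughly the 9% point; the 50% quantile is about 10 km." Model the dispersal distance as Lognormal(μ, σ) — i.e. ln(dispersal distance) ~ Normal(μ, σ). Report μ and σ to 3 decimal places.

μ ≈ 2.303, σ ≈ 0.488

If T ~ Lognormal(μ,σ) then ln T ~ Normal(μ,σ), so the p-quantile of ln T is μ + z_p·σ.
ln(5.2) = 1.649 and ln(10) = 2.303; z_{0.09} = -1.341, z_{0.5} = 0.
σ = (2.303 − 1.649)/(0 − (-1.341)) = 0.488.
μ = 1.649 − (-1.341)·0.488 = 2.303.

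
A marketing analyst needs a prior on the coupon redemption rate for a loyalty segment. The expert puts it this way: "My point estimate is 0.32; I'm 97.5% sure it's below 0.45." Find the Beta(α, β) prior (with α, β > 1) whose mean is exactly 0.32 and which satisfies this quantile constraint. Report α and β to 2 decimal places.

With mean 0.32 fixed, write α = 0.32s, β = 0.68s where s = α+β.
Need P(θ < 0.45) = 0.975 under Beta(0.32s, 0.68s). Normal approximation: (q−m)/√(m(1−m)/s) ≈ z_{0.975} = 1.96, so s ≈ 0.32·0.68·(1.96)²/(0.45−0.32)² = 49.5.
At s = 49.5: P(θ<0.45) ≈ 0.971. Adjusting to match 0.975 gives s ≈ 53.17.
So α = 0.32·53.17 ≈ 17.02, β = 0.68·53.17 ≈ 36.16.

α ≈ 17.02, β ≈ 36.16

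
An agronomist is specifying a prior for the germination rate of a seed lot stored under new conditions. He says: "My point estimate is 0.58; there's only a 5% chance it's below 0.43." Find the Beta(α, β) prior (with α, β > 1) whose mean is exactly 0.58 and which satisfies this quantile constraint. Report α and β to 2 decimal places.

α ≈ 17.19, β ≈ 12.45

With mean 0.58 fixed, write α = 0.58s, β = 0.42s where s = α+β.
Need P(θ < 0.43) = 0.05 under Beta(0.58s, 0.42s). Normal approximation: (q−m)/√(m(1−m)/s) ≈ z_{0.05} = -1.64, so s ≈ 0.58·0.42·(-1.64)²/(0.43−0.58)² = 29.3.
At s = 29.3: P(θ<0.43) ≈ 0.051. Adjusting to match 0.05 gives s ≈ 29.64.
So α = 0.58·29.64 ≈ 17.19, β = 0.42·29.64 ≈ 12.45.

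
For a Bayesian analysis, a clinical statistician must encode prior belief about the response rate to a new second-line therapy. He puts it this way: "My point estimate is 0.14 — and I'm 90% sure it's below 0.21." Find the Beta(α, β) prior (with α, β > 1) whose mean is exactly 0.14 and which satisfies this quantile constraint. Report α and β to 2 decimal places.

α ≈ 6.06, β ≈ 37.22

With mean 0.14 fixed, write α = 0.14s, β = 0.86s where s = α+β.
Need P(θ < 0.21) = 0.9 under Beta(0.14s, 0.86s). Normal approximation: (q−m)/√(m(1−m)/s) ≈ z_{0.9} = 1.28, so s ≈ 0.14·0.86·(1.28)²/(0.21−0.14)² = 40.4.
At s = 40.4: P(θ<0.21) ≈ 0.893. Adjusting to match 0.9 gives s ≈ 43.28.
So α = 0.14·43.28 ≈ 6.06, β = 0.86·43.28 ≈ 37.22.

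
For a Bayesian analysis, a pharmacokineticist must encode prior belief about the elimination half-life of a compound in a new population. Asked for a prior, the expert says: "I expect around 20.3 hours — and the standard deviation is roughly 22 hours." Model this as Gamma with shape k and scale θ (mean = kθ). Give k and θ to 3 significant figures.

For Gamma(k, scale θ): mean = kθ, variance = kθ², so CV = 1/√k.
CV = SD/mean = 22/20.3 = 1.084, hence k = 1/CV² = 0.851.
Then θ = mean/k = 20.3/0.851 = 23.8.

k ≈ 0.851, θ ≈ 23.8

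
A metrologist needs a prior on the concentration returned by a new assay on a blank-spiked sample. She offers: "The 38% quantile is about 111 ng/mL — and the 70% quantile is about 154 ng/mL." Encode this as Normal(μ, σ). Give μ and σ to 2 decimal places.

μ = 126.83, σ = 51.81

The p-quantile of Normal(μ,σ) is μ + z_p·σ, with z_{0.38} = -0.3055 and z_{0.7} = 0.5244.
Eliminate σ: μ = (z₂·x₁ − z₁·x₂)/(z₂ − z₁) = (0.5244·111 − (-0.3055)·154)/0.8299 = 126.83.
Then σ = (x₂ − x₁)/(z₂ − z₁) = (154 − 111)/0.8299 = 51.81.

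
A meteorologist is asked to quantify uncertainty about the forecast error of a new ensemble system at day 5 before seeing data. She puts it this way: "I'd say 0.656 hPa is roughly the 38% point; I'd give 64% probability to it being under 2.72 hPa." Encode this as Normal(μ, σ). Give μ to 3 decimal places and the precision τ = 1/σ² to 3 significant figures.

For Normal(μ,σ), the p-quantile is μ + z_p·σ. Here z_{0.38} = -0.3055, z_{0.64} = 0.3585.
So 0.656 = μ − 0.3055σ and 2.72 = μ + 0.3585σ.
Subtracting: σ = (2.72 − 0.656)/(0.3585 − (-0.3055)) = 3.109.
Then μ = 0.656 − (-0.3055)·3.109 = 1.606.
Precision τ = 1/σ² = 1/3.109² = 0.103.

μ = 1.606, τ = 0.103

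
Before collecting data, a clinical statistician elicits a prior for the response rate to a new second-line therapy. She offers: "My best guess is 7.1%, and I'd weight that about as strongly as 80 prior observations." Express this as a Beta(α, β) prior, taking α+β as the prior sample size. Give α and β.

α = 5.68, β = 74.32

Under the effective-sample-size interpretation, Beta(α, β) has prior mean α/(α+β) and prior sample size α+β.
So α+β = 80 and α/(α+β) = 0.071, giving α = 0.071·80 = 5.68 and β = 80 − 5.68 = 74.32.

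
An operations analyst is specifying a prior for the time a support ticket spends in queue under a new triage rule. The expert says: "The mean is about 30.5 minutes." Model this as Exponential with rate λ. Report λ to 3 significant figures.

Exponential mean = 1/λ, so λ = 1/30.5 = 0.0328.

λ ≈ 0.0328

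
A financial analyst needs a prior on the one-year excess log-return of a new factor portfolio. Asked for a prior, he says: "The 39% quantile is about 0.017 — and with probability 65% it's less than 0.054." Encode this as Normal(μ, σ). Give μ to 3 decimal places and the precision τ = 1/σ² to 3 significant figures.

μ = 0.033, τ = 323

The p-quantile of Normal(μ,σ) is μ + z_p·σ, with z_{0.39} = -0.2793 and z_{0.65} = 0.3853.
Eliminate σ: μ = (z₂·x₁ − z₁·x₂)/(z₂ − z₁) = (0.3853·0.017 − (-0.2793)·0.054)/0.6646 = 0.033.
Then σ = (x₂ − x₁)/(z₂ − z₁) = (0.054 − 0.017)/0.6646 = 0.056.
Precision τ = 1/σ² = 1/0.05567² = 323.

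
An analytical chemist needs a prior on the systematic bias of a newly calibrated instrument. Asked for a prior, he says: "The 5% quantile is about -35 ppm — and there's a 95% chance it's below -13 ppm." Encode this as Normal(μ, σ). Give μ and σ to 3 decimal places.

The p-quantile of Normal(μ,σ) is μ + z_p·σ, with z_{0.05} = -1.645 and z_{0.95} = 1.645.
Eliminate σ: μ = (z₂·x₁ − z₁·x₂)/(z₂ − z₁) = (1.645·-35 − (-1.645)·-13)/3.29 = -24.000.
Then σ = (x₂ − x₁)/(z₂ − z₁) = (-13 − -35)/3.29 = 6.688.

μ = -24.000, σ = 6.688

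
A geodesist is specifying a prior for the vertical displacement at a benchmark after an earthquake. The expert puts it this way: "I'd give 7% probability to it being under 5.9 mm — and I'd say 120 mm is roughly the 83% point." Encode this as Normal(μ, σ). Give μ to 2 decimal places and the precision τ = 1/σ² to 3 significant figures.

μ = 75.20, τ = 0.000454

For Normal(μ,σ), the p-quantile is μ + z_p·σ. Here z_{0.07} = -1.476, z_{0.83} = 0.9542.
So 5.9 = μ − 1.476σ and 120 = μ + 0.9542σ.
Subtracting: σ = (120 − 5.9)/(0.9542 − (-1.476)) = 46.96.
Then μ = 5.9 − (-1.476)·46.96 = 75.20.
Precision τ = 1/σ² = 1/46.96² = 0.000454.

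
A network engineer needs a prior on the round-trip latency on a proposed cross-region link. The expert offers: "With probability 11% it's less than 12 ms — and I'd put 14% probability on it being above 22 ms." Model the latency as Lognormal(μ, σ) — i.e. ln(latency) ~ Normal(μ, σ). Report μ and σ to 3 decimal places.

If T ~ Lognormal(μ,σ) then ln T ~ Normal(μ,σ), so the p-quantile of ln T is μ + z_p·σ.
ln(12) = 2.485 and ln(22) = 3.091; z_{0.11} = -1.227, z_{0.86} = 1.08.
σ = (3.091 − 2.485)/(1.08 − (-1.227)) = 0.263.
μ = 2.485 − (-1.227)·0.263 = 2.807.

μ ≈ 2.807, σ ≈ 0.263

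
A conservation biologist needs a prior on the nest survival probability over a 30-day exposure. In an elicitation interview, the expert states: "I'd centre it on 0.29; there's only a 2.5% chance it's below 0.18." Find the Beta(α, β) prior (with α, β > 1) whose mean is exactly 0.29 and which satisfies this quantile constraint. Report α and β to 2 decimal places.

With mean 0.29 fixed, write α = 0.29s, β = 0.71s where s = α+β.
Need P(θ < 0.18) = 0.025 under Beta(0.29s, 0.71s). Normal approximation: (q−m)/√(m(1−m)/s) ≈ z_{0.025} = -1.96, so s ≈ 0.29·0.71·(-1.96)²/(0.18−0.29)² = 65.4.
At s = 65.4: P(θ<0.18) ≈ 0.017. Adjusting to match 0.025 gives s ≈ 56.10.
So α = 0.29·56.10 ≈ 16.27, β = 0.71·56.10 ≈ 39.83.

α ≈ 16.27, β ≈ 39.83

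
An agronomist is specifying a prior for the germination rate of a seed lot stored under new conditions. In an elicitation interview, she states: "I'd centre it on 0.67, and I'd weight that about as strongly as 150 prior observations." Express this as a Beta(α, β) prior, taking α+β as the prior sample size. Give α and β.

Under the effective-sample-size interpretation, Beta(α, β) has prior mean α/(α+β) and prior sample size α+β.
So α+β = 150 and α/(α+β) = 0.67, giving α = 0.67·150 = 100.5 and β = 150 − 100.5 = 49.5.

α = 100.5, β = 49.5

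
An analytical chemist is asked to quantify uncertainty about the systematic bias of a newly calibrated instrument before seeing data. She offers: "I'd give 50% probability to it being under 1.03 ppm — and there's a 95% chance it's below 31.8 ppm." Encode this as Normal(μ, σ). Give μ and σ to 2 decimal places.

μ = 1.03, σ = 18.71

For Normal(μ,σ), the p-quantile is μ + z_p·σ. Here z_{0.5} = 0, z_{0.95} = 1.645.
So 1.03 = μ + 0σ and 31.8 = μ + 1.645σ.
Subtracting: σ = (31.8 − 1.03)/(1.645 − (0)) = 18.71.
Then μ = 1.03 − (0)·18.71 = 1.03.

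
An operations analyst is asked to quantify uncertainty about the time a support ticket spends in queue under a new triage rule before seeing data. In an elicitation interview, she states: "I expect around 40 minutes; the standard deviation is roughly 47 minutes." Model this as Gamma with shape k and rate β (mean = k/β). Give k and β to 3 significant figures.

For Gamma(k, rate β): mean = k/β, variance = k/β², so CV = 1/√k.
CV = SD/mean = 47/40 = 1.175, hence k = 1/CV² = 0.724.
Then β = k/mean = 0.724/40 = 0.0181.

k ≈ 0.724, β ≈ 0.0181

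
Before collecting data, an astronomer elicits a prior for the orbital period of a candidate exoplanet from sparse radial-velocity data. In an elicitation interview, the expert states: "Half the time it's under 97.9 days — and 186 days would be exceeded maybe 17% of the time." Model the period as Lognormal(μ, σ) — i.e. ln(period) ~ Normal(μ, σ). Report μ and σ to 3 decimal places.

μ ≈ 4.584, σ ≈ 0.673

If T ~ Lognormal(μ,σ) then ln T ~ Normal(μ,σ), so the p-quantile of ln T is μ + z_p·σ.
ln(97.9) = 4.584 and ln(186) = 5.226; z_{0.5} = 0, z_{0.83} = 0.9542.
σ = (5.226 − 4.584)/(0.9542 − (0)) = 0.673.
μ = 4.584 − (0)·0.673 = 4.584.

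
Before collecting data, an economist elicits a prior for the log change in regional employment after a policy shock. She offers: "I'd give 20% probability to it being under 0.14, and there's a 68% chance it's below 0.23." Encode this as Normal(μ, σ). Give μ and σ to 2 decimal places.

The p-quantile of Normal(μ,σ) is μ + z_p·σ, with z_{0.2} = -0.8416 and z_{0.68} = 0.4677.
Eliminate σ: μ = (z₂·x₁ − z₁·x₂)/(z₂ − z₁) = (0.4677·0.14 − (-0.8416)·0.23)/1.309 = 0.20.
Then σ = (x₂ − x₁)/(z₂ − z₁) = (0.23 − 0.14)/1.309 = 0.07.

μ = 0.20, σ = 0.07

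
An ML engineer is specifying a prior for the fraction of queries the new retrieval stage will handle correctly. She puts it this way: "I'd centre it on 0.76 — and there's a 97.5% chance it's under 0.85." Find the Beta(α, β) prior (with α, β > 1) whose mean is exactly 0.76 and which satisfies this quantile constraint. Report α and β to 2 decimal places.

With mean 0.76 fixed, write α = 0.76s, β = 0.24s where s = α+β.
Need P(θ < 0.85) = 0.975 under Beta(0.76s, 0.24s). Normal approximation: (q−m)/√(m(1−m)/s) ≈ z_{0.975} = 1.96, so s ≈ 0.76·0.24·(1.96)²/(0.85−0.76)² = 86.5.
At s = 86.5: P(θ<0.85) ≈ 0.984. Adjusting to match 0.975 gives s ≈ 73.20.
So α = 0.76·73.20 ≈ 55.63, β = 0.24·73.20 ≈ 17.57.

α ≈ 55.63, β ≈ 17.57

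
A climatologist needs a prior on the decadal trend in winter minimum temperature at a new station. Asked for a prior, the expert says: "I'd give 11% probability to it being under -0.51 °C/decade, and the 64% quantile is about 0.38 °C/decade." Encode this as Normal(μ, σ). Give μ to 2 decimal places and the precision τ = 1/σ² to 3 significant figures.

For Normal(μ,σ), the p-quantile is μ + z_p·σ. Here z_{0.11} = -1.227, z_{0.64} = 0.3585.
So -0.51 = μ − 1.227σ and 0.38 = μ + 0.3585σ.
Subtracting: σ = (0.38 − -0.51)/(0.3585 − (-1.227)) = 0.56.
Then μ = -0.51 − (-1.227)·0.56 = 0.18.
Precision τ = 1/σ² = 1/0.5615² = 3.17.

μ = 0.18, τ = 3.17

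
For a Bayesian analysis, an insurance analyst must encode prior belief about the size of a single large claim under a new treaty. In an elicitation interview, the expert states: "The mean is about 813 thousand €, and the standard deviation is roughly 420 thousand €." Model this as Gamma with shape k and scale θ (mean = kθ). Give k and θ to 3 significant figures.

For Gamma(k, scale θ): mean = kθ, variance = kθ², so CV = 1/√k.
CV = SD/mean = 420/813 = 0.5166, hence k = 1/CV² = 3.75.
Then θ = mean/k = 813/3.75 = 217.

k ≈ 3.75, θ ≈ 217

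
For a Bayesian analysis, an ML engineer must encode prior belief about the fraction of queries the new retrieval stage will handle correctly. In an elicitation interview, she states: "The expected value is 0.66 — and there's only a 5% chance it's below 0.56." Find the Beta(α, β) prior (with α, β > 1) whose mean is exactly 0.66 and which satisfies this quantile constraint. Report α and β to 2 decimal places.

With mean 0.66 fixed, write α = 0.66s, β = 0.34s where s = α+β.
Need P(θ < 0.56) = 0.05 under Beta(0.66s, 0.34s). Normal approximation: (q−m)/√(m(1−m)/s) ≈ z_{0.05} = -1.64, so s ≈ 0.66·0.34·(-1.64)²/(0.56−0.66)² = 60.7.
At s = 60.7: P(θ<0.56) ≈ 0.054. Adjusting to match 0.05 gives s ≈ 63.41.
So α = 0.66·63.41 ≈ 41.85, β = 0.34·63.41 ≈ 21.56.

α ≈ 41.85, β ≈ 21.56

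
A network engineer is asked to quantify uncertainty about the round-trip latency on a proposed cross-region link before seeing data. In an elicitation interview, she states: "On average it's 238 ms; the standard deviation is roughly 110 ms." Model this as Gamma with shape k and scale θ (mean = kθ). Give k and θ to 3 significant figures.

k ≈ 4.68, θ ≈ 50.8

For Gamma(k, scale θ): mean = kθ, variance = kθ², so CV = 1/√k.
CV = SD/mean = 110/238 = 0.4622, hence k = 1/CV² = 4.68.
Then θ = mean/k = 238/4.68 = 50.8.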